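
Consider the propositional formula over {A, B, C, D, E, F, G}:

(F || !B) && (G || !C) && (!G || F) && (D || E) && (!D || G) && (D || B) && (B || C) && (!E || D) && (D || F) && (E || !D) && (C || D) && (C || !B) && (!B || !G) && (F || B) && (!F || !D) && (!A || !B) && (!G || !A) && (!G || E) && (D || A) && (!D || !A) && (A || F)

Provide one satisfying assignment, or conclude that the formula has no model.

Case F = true:
The clause (!D) is unit, so D = false.
The clause (E) is unit, so E = true.
Now (!E) is unsatisfied and unit — conflict.
Backtrack on F: now try F = false.
The clause (!B) is unit, so B = false.
Now (B) is unsatisfied and unit — conflict.
Either choice for F ends in contradiction.

UNSATISFIABLE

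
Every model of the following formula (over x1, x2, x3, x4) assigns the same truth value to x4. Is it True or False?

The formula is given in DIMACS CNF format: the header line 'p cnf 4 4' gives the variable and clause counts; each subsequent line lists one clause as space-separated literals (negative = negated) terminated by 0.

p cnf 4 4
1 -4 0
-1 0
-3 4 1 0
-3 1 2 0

False

Suppose x4 = True.
Unit clause (x1) forces x1 = True.
Now (¬x1) is unsatisfied and unit — conflict.
So every satisfying assignment has x4 = False.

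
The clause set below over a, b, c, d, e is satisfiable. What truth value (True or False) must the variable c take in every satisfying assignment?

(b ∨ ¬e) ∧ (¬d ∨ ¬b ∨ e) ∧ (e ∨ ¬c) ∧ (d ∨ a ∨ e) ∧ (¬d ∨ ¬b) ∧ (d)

Suppose c = True.
From the singleton clause (e), e = True.
From the singleton clause (b), b = True.
From the singleton clause (¬d), d = False.
That conflicts with the unit clause (d).
So every satisfying assignment has c = False.

False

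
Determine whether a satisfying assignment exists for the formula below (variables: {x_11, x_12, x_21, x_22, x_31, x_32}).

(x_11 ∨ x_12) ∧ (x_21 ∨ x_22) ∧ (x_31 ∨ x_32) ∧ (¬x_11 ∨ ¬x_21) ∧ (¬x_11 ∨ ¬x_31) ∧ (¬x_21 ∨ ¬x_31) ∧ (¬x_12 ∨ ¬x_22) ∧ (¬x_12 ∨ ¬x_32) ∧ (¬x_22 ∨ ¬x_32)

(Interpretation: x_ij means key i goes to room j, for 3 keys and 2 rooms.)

No

Try x_11 = True.
The clause (¬x_21) is unit, so x_21 = False.
The clause (x_22) is unit, so x_22 = True.
The clause (¬x_31) is unit, so x_31 = False.
The clause (x_32) is unit, so x_32 = True.
That conflicts with the unit clause (¬x_32).
That branch fails; take x_11 = False instead.
The clause (x_12) is unit, so x_12 = True.
The clause (¬x_22) is unit, so x_22 = False.
The clause (x_21) is unit, so x_21 = True.
The clause (¬x_31) is unit, so x_31 = False.
The clause (x_32) is unit, so x_32 = True.
That conflicts with the unit clause (¬x_32).
Both values of x_11 lead to a conflict.
No assignment satisfies every clause.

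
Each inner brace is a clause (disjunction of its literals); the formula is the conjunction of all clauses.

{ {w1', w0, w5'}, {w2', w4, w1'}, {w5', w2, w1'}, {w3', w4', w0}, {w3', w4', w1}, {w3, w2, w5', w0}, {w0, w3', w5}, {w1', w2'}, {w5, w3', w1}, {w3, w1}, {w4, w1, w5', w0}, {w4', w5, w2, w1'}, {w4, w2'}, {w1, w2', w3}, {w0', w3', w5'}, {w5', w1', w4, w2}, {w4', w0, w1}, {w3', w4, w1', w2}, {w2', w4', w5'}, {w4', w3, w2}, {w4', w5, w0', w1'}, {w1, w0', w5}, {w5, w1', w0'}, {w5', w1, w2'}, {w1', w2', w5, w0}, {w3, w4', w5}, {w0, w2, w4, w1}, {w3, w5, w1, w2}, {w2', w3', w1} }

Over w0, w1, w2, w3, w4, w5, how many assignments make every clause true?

1

There are 2^6 = 64 truth assignments over (w0, w1, w2, w3, w4, w5).
Split on w3. With w3 = 1, the clauses containing w3 are satisfied and w3' drops from the rest; 0 of the 2^5 = 32 assignments to the other variables satisfy what remains.
With w3 = 0, by the same count on the reduced clause set, 1 assignment works.
Total: 0 + 1 = 1.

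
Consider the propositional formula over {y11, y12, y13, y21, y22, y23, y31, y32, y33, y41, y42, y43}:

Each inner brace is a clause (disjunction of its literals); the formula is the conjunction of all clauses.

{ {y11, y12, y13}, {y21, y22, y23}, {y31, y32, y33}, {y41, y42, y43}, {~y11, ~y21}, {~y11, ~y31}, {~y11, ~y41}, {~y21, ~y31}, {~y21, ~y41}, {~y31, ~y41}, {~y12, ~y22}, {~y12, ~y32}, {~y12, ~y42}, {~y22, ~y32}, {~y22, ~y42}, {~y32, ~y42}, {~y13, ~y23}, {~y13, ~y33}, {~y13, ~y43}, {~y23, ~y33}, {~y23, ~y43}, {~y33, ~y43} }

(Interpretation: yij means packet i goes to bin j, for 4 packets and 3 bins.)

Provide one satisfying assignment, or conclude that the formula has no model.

Suppose y11 = 0.
Suppose y12 = 1.
(~y22) alone gives y22 = 0.
(~y32) alone gives y32 = 0.
(~y42) alone gives y42 = 0.
Suppose y21 = 1.
(~y31) alone gives y31 = 0.
(y33) alone gives y33 = 1.
(~y41) alone gives y41 = 0.
(y43) alone gives y43 = 1.
Now (~y43) is unsatisfied and unit — conflict.
Backtrack on y21: now try y21 = 0.
(y23) alone gives y23 = 1.
(~y13) alone gives y13 = 0.
(~y33) alone gives y33 = 0.
(y31) alone gives y31 = 1.
(~y41) alone gives y41 = 0.
(y43) alone gives y43 = 1.
Now (~y43) is unsatisfied and unit — conflict.
Neither y21 = 1 nor y21 = 0 works.
Backtrack on y12: now try y12 = 0.
(y13) alone gives y13 = 1.
(~y23) alone gives y23 = 0.
(~y33) alone gives y33 = 0.
(~y43) alone gives y43 = 0.
Suppose y21 = 1.
(~y31) alone gives y31 = 0.
(y32) alone gives y32 = 1.
(~y41) alone gives y41 = 0.
(y42) alone gives y42 = 1.
Now (~y42) is unsatisfied and unit — conflict.
Backtrack on y21: now try y21 = 0.
(y22) alone gives y22 = 1.
(~y32) alone gives y32 = 0.
(y31) alone gives y31 = 1.
(~y41) alone gives y41 = 0.
(y42) alone gives y42 = 1.
Now (~y42) is unsatisfied and unit — conflict.
Neither y21 = 1 nor y21 = 0 works.
Neither y12 = 1 nor y12 = 0 works.
Backtrack on y11: now try y11 = 1.
(~y21) alone gives y21 = 0.
(~y31) alone gives y31 = 0.
(~y41) alone gives y41 = 0.
Suppose y22 = 1.
(~y12) alone gives y12 = 0.
(~y32) alone gives y32 = 0.
(y33) alone gives y33 = 1.
(~y42) alone gives y42 = 0.
(y43) alone gives y43 = 1.
Now (~y43) is unsatisfied and unit — conflict.
Backtrack on y22: now try y22 = 0.
(y23) alone gives y23 = 1.
(~y13) alone gives y13 = 0.
(~y33) alone gives y33 = 0.
(y32) alone gives y32 = 1.
(~y12) alone gives y12 = 0.
(~y42) alone gives y42 = 0.
(y43) alone gives y43 = 1.
Now (~y43) is unsatisfied and unit — conflict.
Neither y22 = 1 nor y22 = 0 works.
Neither y11 = 1 nor y11 = 0 works.

UNSATISFIABLE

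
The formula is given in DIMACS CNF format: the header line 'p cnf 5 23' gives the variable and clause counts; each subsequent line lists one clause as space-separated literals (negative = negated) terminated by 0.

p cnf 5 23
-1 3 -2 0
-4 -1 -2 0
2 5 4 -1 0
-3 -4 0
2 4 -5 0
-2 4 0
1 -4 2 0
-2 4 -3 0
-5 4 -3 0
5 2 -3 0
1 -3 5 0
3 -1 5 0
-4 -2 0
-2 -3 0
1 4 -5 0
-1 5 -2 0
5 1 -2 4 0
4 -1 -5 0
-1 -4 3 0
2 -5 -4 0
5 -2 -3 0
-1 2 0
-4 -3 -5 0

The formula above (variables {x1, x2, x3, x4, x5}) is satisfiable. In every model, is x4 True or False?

Suppose x4 = True.
From the singleton clause (¬x3), x3 = False.
From the singleton clause (¬x2), x2 = False.
From the singleton clause (x1), x1 = True.
That conflicts with the unit clause (¬x1).
So every satisfying assignment has x4 = False.

False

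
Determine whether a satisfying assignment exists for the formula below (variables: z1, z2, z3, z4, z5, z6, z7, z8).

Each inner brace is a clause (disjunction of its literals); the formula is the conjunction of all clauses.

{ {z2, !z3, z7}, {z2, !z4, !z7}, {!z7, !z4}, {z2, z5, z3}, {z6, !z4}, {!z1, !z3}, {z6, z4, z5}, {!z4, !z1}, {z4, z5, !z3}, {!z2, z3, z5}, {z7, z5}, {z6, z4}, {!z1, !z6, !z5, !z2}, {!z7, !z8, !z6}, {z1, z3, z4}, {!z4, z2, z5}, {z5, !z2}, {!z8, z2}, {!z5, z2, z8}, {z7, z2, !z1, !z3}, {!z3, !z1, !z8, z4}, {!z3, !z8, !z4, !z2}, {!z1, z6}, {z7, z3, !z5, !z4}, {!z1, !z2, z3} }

Yes

Suppose z7 = false.
Unit clause (z5) forces z5 = true.
Suppose z2 = true.
Suppose z6 = true.
Unit clause (!z1) forces z1 = false.
Suppose z3 = true.
Suppose z8 = true.
Unit clause (!z4) forces z4 = false.
This assignment satisfies each clause.
A satisfying assignment: z1=false; z2=true; z3=true; z4=false; z5=true; z6=true; z7=false; z8=true.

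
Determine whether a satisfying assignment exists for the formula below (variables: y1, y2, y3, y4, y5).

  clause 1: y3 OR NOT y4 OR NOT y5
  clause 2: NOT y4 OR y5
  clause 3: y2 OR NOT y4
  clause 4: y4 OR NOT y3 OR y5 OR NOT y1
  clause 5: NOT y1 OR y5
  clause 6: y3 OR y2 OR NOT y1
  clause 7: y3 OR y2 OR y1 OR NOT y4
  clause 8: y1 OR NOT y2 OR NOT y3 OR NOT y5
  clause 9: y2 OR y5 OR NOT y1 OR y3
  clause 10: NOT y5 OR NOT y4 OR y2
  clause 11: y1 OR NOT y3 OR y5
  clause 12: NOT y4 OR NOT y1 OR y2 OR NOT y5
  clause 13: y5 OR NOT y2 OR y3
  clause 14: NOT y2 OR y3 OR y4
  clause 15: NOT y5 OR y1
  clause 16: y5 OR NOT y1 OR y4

Satisfiable

Case y4 = false:
Case y1 = true:
Unit clause (y5) forces y5 = true.
Case y3 = true:
Every clause is now satisfied; y2 is unconstrained.
A satisfying assignment: y1 ↦ true,  y2 ↦ true,  y3 ↦ true,  y4 ↦ false,  y5 ↦ true.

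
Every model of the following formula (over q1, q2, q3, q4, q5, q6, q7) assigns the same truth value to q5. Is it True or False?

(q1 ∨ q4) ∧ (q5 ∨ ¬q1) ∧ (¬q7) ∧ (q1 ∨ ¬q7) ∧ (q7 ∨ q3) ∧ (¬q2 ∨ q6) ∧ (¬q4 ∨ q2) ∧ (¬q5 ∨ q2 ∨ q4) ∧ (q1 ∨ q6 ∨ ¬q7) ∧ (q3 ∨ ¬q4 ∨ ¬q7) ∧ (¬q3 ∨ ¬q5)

False

Suppose q5 = True.
From the singleton clause (¬q7), q7 = False.
From the singleton clause (q3), q3 = True.
But (¬q3) is also a unit clause — contradiction.
So every satisfying assignment has q5 = False.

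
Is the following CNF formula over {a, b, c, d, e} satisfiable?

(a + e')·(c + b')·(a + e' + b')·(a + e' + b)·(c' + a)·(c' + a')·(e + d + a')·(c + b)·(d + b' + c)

No

Branch on a: set a = 1.
Unit clause (c') forces c = 0.
Unit clause (b') forces b = 0.
That conflicts with the unit clause (b).
That branch fails; take a = 0 instead.
Unit clause (e') forces e = 0.
Unit clause (c') forces c = 0.
Unit clause (b') forces b = 0.
That conflicts with the unit clause (b).
Both values of a lead to a conflict.
No assignment satisfies every clause.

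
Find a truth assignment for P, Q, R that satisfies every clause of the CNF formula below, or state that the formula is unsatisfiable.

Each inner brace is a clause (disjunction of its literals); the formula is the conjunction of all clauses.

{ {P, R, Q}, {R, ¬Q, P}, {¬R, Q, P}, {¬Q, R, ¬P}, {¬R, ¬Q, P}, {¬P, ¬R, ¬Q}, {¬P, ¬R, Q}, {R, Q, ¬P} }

Case P = True:
Case Q = False:
(¬R) alone gives R = False.
Now (R) is unsatisfied and unit — conflict.
So Q must be the other value — set Q = True.
(R) alone gives R = True.
Now (¬R) is unsatisfied and unit — conflict.
Either choice for Q ends in contradiction.
So P must be the other value — set P = False.
Case R = True:
(Q) alone gives Q = True.
Now (¬Q) is unsatisfied and unit — conflict.
So R must be the other value — set R = False.
(Q) alone gives Q = True.
Now (¬Q) is unsatisfied and unit — conflict.
Either choice for R ends in contradiction.
Either choice for P ends in contradiction.

UNSATISFIABLE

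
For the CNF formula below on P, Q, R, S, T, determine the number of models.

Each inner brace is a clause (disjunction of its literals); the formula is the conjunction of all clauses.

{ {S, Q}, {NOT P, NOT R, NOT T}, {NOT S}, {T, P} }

5

There are 2^5 = 32 truth assignments over (P, Q, R, S, T).
Split on T. With T = true, the clauses containing T are satisfied and NOT T drops from the rest; 3 of the 2^4 = 16 assignments to the other variables satisfy what remains.
With T = false, by the same count on the reduced clause set, 2 assignments work.
(One model: P=F, Q=T, R=F, S=F, T=T.)
Total: 3 + 2 = 5.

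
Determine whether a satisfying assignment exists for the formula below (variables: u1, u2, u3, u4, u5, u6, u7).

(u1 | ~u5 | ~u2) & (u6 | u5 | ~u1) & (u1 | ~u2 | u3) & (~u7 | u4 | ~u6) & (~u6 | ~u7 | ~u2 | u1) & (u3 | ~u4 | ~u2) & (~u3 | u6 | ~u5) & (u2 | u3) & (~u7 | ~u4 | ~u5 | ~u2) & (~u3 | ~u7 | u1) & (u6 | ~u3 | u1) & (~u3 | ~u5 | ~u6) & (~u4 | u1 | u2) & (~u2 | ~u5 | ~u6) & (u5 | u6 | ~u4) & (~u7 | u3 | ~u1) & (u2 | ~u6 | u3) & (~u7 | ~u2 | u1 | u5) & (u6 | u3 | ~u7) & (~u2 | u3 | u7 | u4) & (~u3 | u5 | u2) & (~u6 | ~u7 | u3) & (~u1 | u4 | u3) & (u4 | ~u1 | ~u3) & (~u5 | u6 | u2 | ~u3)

Yes

Suppose u2 = 1.
Suppose u1 = 1.
Suppose u6 = 1.
(~u5) alone gives u5 = 0.
Suppose u7 = 1.
(u4) alone gives u4 = 1.
(u3) alone gives u3 = 1.
Every clause now holds.
A satisfying assignment: u1 ↦ 1, u2 ↦ 1, u3 ↦ 1, u4 ↦ 1, u5 ↦ 0, u6 ↦ 1, u7 ↦ 1.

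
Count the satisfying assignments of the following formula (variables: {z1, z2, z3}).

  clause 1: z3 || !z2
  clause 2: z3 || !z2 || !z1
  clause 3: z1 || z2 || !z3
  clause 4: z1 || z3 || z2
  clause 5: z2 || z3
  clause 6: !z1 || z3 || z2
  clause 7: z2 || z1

3

There are 2^3 = 8 truth assignments over (z1, z2, z3).
Check each against the 7 clauses (columns in the order z1, z2, z3):
  F F F  ✗ fails (z1 || z3 || z2)
  F F T  ✗ fails (z1 || z2 || !z3)
  F T F  ✗ fails (z3 || !z2)
  F T T  ✓ satisfies all
  T F F  ✗ fails (z2 || z3)
  T F T  ✓ satisfies all
  T T F  ✗ fails (z3 || !z2)
  T T T  ✓ satisfies all
3 of the 8 rows are models.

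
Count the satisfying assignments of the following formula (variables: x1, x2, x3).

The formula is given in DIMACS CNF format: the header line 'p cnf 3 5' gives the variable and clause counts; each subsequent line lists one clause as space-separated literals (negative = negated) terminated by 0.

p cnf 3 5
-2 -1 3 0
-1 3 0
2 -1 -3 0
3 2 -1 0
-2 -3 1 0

There are 2^3 = 8 truth assignments over (x1, x2, x3).
Check each against the 5 clauses (columns in the order x1, x2, x3):
  F F F  ✓ satisfies all
  F F T  ✓ satisfies all
  F T F  ✓ satisfies all
  F T T  ✗ fails (¬x2 ∨ ¬x3 ∨ x1)
  T F F  ✗ fails (¬x1 ∨ x3)
  T F T  ✗ fails (x2 ∨ ¬x1 ∨ ¬x3)
  T T F  ✗ fails (¬x2 ∨ ¬x1 ∨ x3)
  T T T  ✓ satisfies all
4 of the 8 rows are models.

4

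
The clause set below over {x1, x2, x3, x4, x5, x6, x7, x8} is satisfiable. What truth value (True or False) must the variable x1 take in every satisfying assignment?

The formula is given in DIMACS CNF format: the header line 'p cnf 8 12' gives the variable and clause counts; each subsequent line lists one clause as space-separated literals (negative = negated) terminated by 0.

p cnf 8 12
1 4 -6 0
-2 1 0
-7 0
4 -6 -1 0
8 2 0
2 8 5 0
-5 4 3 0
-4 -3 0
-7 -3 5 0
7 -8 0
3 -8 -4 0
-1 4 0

True

Suppose x1 = False.
(¬x2) alone gives x2 = False.
(¬x7) alone gives x7 = False.
(x8) alone gives x8 = True.
That conflicts with the unit clause (¬x8).
So every satisfying assignment has x1 = True.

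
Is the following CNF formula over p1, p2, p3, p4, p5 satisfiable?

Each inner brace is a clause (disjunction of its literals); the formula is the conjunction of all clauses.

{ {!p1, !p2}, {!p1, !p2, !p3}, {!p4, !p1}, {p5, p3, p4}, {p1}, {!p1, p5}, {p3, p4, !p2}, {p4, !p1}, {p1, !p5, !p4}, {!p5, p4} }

From the singleton clause (p1), p1 = true.
From the singleton clause (!p2), p2 = false.
From the singleton clause (!p4), p4 = false.
That conflicts with the unit clause (p4).
No assignment satisfies every clause.

No, unsatisfiable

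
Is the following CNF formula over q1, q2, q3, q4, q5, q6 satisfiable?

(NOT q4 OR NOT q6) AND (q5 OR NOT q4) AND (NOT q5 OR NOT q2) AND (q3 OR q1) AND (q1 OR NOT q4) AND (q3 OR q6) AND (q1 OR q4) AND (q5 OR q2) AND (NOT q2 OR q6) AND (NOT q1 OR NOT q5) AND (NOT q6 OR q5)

Case q4 = false:
The clause (q1) is unit, so q1 = true.
The clause (NOT q5) is unit, so q5 = false.
The clause (q2) is unit, so q2 = true.
The clause (q6) is unit, so q6 = true.
Now (NOT q6) is unsatisfied and unit — conflict.
Backtrack on q4: now try q4 = true.
The clause (NOT q6) is unit, so q6 = false.
The clause (q5) is unit, so q5 = true.
The clause (NOT q2) is unit, so q2 = false.
The clause (q1) is unit, so q1 = true.
Now (NOT q1) is unsatisfied and unit — conflict.
Neither q4 = true nor q4 = false works.
No assignment satisfies every clause.

Unsatisfiable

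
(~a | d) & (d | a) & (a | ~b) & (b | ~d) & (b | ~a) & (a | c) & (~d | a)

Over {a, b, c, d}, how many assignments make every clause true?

2

There are 2^4 = 16 truth assignments over (a, b, c, d).
Split on d. With d = 1, the clauses containing d are satisfied and ~d drops from the rest; 2 of the 2^3 = 8 assignments to the other variables satisfy what remains.
With d = 0, by the same count on the reduced clause set, 0 assignments work.
Total: 2 + 0 = 2.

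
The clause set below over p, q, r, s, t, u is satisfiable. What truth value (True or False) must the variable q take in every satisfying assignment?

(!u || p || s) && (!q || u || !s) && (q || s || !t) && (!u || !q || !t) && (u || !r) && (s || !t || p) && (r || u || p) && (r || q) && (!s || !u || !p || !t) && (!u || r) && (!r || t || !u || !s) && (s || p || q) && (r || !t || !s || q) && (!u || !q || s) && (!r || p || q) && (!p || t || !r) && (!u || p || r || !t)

True

Suppose q = false.
(r) alone gives r = true.
(u) alone gives u = true.
(p) alone gives p = true.
(t) alone gives t = true.
(s) alone gives s = true.
That conflicts with the unit clause (!s).
So every satisfying assignment has q = True.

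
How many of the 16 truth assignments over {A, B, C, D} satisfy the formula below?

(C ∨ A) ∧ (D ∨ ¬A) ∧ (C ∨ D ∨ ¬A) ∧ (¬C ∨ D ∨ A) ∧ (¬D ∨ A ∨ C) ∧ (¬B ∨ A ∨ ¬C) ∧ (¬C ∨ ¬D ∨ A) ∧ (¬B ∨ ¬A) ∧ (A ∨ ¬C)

There are 2^4 = 16 truth assignments over (A, B, C, D).
Check each against the 9 clauses (columns in the order A, B, C, D):
  F F F F  ✗ fails (C ∨ A)
  F F F T  ✗ fails (C ∨ A)
  F F T F  ✗ fails (¬C ∨ D ∨ A)
  F F T T  ✗ fails (¬C ∨ ¬D ∨ A)
  F T F F  ✗ fails (C ∨ A)
  F T F T  ✗ fails (C ∨ A)
  F T T F  ✗ fails (¬C ∨ D ∨ A)
  F T T T  ✗ fails (¬B ∨ A ∨ ¬C)
  T F F F  ✗ fails (D ∨ ¬A)
  T F F T  ✓ satisfies all
  T F T F  ✗ fails (D ∨ ¬A)
  T F T T  ✓ satisfies all
  T T F F  ✗ fails (D ∨ ¬A)
  T T F T  ✗ fails (¬B ∨ ¬A)
  T T T F  ✗ fails (D ∨ ¬A)
  T T T T  ✗ fails (¬B ∨ ¬A)
2 of the 16 rows are models.

2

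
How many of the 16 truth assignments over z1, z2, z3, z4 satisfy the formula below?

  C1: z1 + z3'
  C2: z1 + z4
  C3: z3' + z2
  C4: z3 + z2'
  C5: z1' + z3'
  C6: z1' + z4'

2

There are 2^4 = 16 truth assignments over (z1, z2, z3, z4).
Split on z2. With z2 = 1, the clauses containing z2 are satisfied and z2' drops from the rest; 0 of the 2^3 = 8 assignments to the other variables satisfy what remains.
With z2 = 0, by the same count on the reduced clause set, 2 assignments work.
Total: 0 + 2 = 2.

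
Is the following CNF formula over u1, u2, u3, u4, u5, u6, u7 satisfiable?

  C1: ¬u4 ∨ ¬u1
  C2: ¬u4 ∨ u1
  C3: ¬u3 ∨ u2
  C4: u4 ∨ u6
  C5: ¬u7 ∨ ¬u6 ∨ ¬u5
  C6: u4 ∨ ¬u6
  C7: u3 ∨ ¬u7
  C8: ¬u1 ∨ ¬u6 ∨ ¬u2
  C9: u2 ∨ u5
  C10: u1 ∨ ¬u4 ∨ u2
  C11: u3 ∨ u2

Branch on u4: set u4 = False.
The clause (u6) is unit, so u6 = True.
That conflicts with the unit clause (¬u6).
That branch fails; take u4 = True instead.
The clause (¬u1) is unit, so u1 = False.
That conflicts with the unit clause (u1).
Both values of u4 lead to a conflict.
No assignment satisfies every clause.

No, unsatisfiable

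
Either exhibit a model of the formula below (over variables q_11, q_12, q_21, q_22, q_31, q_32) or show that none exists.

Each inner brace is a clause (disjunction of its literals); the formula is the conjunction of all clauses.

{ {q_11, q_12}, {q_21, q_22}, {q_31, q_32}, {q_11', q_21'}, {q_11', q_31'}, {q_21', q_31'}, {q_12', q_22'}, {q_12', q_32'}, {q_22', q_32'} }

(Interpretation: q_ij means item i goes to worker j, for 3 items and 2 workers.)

Branch on q_11: set q_11 = 1.
The clause (q_21') is unit, so q_21 = 0.
The clause (q_22) is unit, so q_22 = 1.
The clause (q_31') is unit, so q_31 = 0.
The clause (q_32) is unit, so q_32 = 1.
But (q_32') is also a unit clause — contradiction.
Backtrack on q_11: now try q_11 = 0.
The clause (q_12) is unit, so q_12 = 1.
The clause (q_22') is unit, so q_22 = 0.
The clause (q_21) is unit, so q_21 = 1.
The clause (q_31') is unit, so q_31 = 0.
The clause (q_32) is unit, so q_32 = 1.
But (q_32') is also a unit clause — contradiction.
Both values of q_11 lead to a conflict.

UNSATISFIABLE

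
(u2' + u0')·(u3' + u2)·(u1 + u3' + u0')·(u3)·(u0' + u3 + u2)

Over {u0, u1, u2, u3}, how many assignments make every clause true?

There are 2^4 = 16 truth assignments over (u0, u1, u2, u3).
Check each against the 5 clauses (columns in the order u0, u1, u2, u3):
  F F F F  ✗ fails (u3)
  F F F T  ✗ fails (u3' + u2)
  F F T F  ✗ fails (u3)
  F F T T  ✓ satisfies all
  F T F F  ✗ fails (u3)
  F T F T  ✗ fails (u3' + u2)
  F T T F  ✗ fails (u3)
  F T T T  ✓ satisfies all
  T F F F  ✗ fails (u3)
  T F F T  ✗ fails (u3' + u2)
  T F T F  ✗ fails (u2' + u0')
  T F T T  ✗ fails (u2' + u0')
  T T F F  ✗ fails (u3)
  T T F T  ✗ fails (u3' + u2)
  T T T F  ✗ fails (u2' + u0')
  T T T T  ✗ fails (u2' + u0')
2 of the 16 rows are models.

2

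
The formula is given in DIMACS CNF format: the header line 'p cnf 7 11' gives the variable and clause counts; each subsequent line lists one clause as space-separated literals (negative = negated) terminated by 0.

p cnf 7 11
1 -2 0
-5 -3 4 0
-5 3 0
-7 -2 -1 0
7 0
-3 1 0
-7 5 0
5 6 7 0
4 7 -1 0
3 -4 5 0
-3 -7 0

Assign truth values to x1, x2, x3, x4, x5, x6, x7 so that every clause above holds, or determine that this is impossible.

(x7) alone gives x7 = True.
(x5) alone gives x5 = True.
(x3) alone gives x3 = True.
That conflicts with the unit clause (¬x3).

UNSATISFIABLE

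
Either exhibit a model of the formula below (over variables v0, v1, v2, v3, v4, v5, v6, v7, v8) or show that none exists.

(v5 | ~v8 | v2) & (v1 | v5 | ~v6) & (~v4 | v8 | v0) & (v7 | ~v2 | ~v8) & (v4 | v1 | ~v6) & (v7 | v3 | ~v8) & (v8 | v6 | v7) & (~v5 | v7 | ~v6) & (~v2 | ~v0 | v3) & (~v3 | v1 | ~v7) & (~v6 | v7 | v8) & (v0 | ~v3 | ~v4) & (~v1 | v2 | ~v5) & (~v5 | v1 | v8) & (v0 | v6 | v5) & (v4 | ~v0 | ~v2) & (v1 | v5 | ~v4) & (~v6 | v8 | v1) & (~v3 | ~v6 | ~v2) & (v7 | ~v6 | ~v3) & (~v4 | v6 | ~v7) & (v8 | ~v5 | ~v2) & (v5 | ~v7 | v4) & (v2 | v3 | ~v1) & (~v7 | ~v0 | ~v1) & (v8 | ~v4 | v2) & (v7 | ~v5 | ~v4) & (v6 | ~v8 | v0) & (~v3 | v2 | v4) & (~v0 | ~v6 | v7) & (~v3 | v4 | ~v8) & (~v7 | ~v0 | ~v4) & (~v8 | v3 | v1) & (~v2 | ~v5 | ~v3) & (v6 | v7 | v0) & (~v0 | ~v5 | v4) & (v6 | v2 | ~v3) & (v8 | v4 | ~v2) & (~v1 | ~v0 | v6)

Try v5 = 1.
Try v7 = 1.
Try v3 = 0.
Try v2 = 1.
(~v0) alone gives v0 = 0.
(v8) alone gives v8 = 1.
(v6) alone gives v6 = 1.
(v1) alone gives v1 = 1.
Every clause is now satisfied; v4 is unconstrained.

v0: 0, v1: 1, v2: 1, v3: 0, v4: 0, v5: 1, v6: 1, v7: 1, v8: 1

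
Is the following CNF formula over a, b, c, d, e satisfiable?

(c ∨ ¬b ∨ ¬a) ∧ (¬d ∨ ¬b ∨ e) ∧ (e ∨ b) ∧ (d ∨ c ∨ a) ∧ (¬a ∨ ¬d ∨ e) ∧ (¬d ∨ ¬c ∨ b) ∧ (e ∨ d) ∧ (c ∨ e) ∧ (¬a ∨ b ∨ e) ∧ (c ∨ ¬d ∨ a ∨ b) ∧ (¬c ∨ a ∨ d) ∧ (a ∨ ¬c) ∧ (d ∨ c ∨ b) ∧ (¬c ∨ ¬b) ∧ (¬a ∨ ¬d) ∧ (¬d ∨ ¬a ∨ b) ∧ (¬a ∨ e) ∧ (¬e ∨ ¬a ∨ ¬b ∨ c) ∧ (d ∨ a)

Suppose e = True.
Suppose a = True.
(¬d) alone gives d = False.
Suppose c = True.
(¬b) alone gives b = False.
This assignment satisfies each clause.
A satisfying assignment: a ↦ True; b ↦ False; c ↦ True; d ↦ False; e ↦ True.

Yes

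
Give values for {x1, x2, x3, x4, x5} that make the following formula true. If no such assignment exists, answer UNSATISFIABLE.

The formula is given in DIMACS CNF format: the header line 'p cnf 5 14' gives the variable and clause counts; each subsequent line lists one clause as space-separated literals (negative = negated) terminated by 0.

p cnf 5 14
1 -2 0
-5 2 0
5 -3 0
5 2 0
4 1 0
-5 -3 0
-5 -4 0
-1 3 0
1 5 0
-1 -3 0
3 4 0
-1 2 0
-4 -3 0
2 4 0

Try x1 = True.
The clause (x3) is unit, so x3 = True.
That conflicts with the unit clause (¬x3).
That branch fails; take x1 = False instead.
The clause (¬x2) is unit, so x2 = False.
The clause (¬x5) is unit, so x5 = False.
That conflicts with the unit clause (x5).
Neither x1 = True nor x1 = False works.

UNSATISFIABLE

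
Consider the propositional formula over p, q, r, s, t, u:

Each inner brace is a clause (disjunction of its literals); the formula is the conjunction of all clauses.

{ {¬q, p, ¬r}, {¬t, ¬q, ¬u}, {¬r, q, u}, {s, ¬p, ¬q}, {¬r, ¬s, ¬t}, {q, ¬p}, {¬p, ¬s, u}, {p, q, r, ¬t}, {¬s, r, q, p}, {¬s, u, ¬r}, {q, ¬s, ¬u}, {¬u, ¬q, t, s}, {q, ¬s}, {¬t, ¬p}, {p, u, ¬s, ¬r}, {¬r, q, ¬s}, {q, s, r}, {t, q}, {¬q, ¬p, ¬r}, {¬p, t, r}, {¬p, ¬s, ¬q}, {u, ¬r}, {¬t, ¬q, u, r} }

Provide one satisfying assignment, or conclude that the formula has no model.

Try q = True.
Try p = False.
Unit clause (¬r) forces r = False.
Try t = False.
Try u = False.
Every clause is now satisfied; s is unconstrained.

p ↦ False,  q ↦ True,  r ↦ False,  s ↦ False,  t ↦ False,  u ↦ False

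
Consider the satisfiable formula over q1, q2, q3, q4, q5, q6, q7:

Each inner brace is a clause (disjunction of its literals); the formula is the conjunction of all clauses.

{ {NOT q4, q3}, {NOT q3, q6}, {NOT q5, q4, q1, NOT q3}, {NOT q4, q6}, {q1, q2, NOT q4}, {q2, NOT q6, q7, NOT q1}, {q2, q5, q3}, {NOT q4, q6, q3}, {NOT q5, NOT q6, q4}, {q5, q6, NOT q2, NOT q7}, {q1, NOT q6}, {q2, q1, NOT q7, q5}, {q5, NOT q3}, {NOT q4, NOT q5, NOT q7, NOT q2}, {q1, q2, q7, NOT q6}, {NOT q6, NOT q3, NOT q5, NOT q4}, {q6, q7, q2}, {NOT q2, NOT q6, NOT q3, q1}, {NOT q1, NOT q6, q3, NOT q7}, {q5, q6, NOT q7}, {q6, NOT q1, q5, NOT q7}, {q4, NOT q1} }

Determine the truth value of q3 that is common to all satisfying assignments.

Suppose q3 = true.
(q6) alone gives q6 = true.
(q1) alone gives q1 = true.
(q5) alone gives q5 = true.
(q4) alone gives q4 = true.
That conflicts with the unit clause (NOT q4).
So every satisfying assignment has q3 = False.

False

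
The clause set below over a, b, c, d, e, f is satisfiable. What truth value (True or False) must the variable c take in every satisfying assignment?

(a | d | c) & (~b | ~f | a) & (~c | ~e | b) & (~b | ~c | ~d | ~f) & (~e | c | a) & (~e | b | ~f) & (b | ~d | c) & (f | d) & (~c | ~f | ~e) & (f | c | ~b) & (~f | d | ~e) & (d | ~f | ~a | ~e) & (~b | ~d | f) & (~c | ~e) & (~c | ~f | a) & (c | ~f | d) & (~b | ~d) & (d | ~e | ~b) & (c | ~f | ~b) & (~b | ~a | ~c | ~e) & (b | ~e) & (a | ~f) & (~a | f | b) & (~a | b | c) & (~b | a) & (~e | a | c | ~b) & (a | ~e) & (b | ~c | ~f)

True

Suppose c = 0.
Try a = 1.
(b) alone gives b = 1.
(f) alone gives f = 1.
But (~f) is also a unit clause — contradiction.
That branch fails; take a = 0 instead.
(d) alone gives d = 1.
(~e) alone gives e = 0.
(b) alone gives b = 1.
But (~b) is also a unit clause — contradiction.
Both values of a lead to a conflict.
So every satisfying assignment has c = True.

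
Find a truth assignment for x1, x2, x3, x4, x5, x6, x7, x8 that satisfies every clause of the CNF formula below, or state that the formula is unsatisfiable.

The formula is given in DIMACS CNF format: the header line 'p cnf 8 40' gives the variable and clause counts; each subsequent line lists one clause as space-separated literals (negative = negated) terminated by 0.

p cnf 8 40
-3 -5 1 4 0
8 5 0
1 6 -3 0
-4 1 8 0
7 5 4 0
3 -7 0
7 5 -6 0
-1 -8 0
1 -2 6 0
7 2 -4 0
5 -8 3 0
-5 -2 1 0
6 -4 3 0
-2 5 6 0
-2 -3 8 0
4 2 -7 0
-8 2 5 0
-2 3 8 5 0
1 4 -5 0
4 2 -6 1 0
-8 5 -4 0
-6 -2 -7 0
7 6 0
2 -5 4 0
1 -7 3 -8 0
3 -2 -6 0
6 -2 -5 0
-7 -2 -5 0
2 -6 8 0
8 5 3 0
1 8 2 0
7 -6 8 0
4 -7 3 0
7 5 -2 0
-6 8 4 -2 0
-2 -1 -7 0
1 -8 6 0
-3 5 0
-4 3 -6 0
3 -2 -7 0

x1: True; x2: False; x3: True; x4: True; x5: True; x6: False; x7: True; x8: False

Branch on x8: set x8 = False.
(x5) alone gives x5 = True.
Branch on x4: set x4 = True.
(x1) alone gives x1 = True.
Branch on x3: set x3 = True.
(¬x2) alone gives x2 = False.
(x7) alone gives x7 = True.
(¬x6) alone gives x6 = False.
Every clause now holds.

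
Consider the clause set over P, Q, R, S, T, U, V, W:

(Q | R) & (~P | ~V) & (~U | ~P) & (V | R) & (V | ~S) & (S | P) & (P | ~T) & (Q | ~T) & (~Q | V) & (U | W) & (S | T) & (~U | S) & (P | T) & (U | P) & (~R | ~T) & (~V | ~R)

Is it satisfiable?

Case Q = 1:
From the singleton clause (V), V = 1.
From the singleton clause (~P), P = 0.
From the singleton clause (S), S = 1.
From the singleton clause (~T), T = 0.
But (T) is also a unit clause — contradiction.
Backtrack on Q: now try Q = 0.
From the singleton clause (R), R = 1.
From the singleton clause (~T), T = 0.
From the singleton clause (S), S = 1.
From the singleton clause (V), V = 1.
But (~V) is also a unit clause — contradiction.
Both values of Q lead to a conflict.
No assignment satisfies every clause.

No, unsatisfiable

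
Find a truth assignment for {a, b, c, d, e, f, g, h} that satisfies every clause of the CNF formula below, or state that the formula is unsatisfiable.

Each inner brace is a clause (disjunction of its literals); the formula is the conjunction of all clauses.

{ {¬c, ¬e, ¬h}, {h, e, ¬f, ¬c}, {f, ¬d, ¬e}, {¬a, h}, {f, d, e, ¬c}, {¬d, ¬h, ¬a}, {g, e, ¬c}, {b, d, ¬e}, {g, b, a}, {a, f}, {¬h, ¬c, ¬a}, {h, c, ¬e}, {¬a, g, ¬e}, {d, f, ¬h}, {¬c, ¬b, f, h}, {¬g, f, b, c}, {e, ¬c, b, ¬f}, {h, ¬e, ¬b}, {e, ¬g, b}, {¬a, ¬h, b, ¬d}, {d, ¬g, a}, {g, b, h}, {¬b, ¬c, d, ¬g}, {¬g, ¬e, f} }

a=False; b=True; c=False; d=False; e=False; f=True; g=False; h=True

Suppose a = False.
Unit clause (f) forces f = True.
Suppose g = False.
Unit clause (b) forces b = True.
Suppose e = False.
Unit clause (¬c) forces c = False.
All clauses hold; d, h can take either value.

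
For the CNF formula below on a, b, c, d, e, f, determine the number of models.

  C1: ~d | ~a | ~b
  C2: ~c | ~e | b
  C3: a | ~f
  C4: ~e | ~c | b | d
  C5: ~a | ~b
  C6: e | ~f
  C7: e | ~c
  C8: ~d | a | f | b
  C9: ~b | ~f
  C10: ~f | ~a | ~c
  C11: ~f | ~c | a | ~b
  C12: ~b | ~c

There are 2^6 = 64 truth assignments over (a, b, c, d, e, f).
Split on f. With f = 1, the clauses containing f are satisfied and ~f drops from the rest; 2 of the 2^5 = 32 assignments to the other variables satisfy what remains.
With f = 0, by the same count on the reduced clause set, 10 assignments work.
(One model: a=F, b=F, c=F, d=F, e=F, f=F.)
Total: 2 + 10 = 12.

12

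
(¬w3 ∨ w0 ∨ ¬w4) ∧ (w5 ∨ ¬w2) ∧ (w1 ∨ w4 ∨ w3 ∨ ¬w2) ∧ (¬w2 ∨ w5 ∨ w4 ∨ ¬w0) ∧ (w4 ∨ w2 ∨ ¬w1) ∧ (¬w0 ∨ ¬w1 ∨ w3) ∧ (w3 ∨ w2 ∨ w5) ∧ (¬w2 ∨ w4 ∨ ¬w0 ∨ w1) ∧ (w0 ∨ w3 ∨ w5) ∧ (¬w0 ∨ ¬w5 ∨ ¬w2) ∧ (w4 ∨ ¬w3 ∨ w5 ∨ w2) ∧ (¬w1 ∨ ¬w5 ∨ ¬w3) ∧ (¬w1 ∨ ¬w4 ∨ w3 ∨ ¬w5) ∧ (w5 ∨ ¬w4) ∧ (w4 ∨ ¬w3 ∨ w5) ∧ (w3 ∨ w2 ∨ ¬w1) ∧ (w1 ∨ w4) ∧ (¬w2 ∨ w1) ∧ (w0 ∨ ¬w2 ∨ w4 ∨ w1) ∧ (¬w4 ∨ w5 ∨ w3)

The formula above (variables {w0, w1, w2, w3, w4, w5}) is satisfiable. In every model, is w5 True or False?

True

Suppose w5 = False.
Unit clause (¬w2) forces w2 = False.
Unit clause (w3) forces w3 = True.
Unit clause (w4) forces w4 = True.
But (¬w4) is also a unit clause — contradiction.
So every satisfying assignment has w5 = True.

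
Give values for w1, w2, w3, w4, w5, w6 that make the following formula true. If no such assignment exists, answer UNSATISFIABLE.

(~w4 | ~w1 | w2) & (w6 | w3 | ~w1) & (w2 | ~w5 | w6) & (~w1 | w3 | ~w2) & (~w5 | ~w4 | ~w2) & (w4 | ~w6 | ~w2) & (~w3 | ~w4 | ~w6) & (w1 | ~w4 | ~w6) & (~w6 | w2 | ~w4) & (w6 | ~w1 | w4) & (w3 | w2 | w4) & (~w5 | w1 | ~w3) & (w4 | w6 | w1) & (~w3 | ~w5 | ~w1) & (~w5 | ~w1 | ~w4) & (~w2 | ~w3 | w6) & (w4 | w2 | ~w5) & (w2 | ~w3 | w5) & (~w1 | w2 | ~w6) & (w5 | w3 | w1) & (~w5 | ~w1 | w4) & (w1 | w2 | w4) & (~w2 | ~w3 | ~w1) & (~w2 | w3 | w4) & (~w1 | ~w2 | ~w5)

Branch on w4: set w4 = 0.
Branch on w6: set w6 = 0.
Unit clause (~w1) forces w1 = 0.
But (w1) is also a unit clause — contradiction.
So w6 must be the other value — set w6 = 1.
Unit clause (~w2) forces w2 = 0.
Unit clause (w3) forces w3 = 1.
Unit clause (~w5) forces w5 = 0.
But (w5) is also a unit clause — contradiction.
Either choice for w6 ends in contradiction.
So w4 must be the other value — set w4 = 1.
Branch on w1: set w1 = 0.
Unit clause (~w6) forces w6 = 0.
Branch on w2: set w2 = 1.
Unit clause (~w5) forces w5 = 0.
Unit clause (~w3) forces w3 = 0.
But (w3) is also a unit clause — contradiction.
So w2 must be the other value — set w2 = 0.
Unit clause (~w5) forces w5 = 0.
Unit clause (~w3) forces w3 = 0.
But (w3) is also a unit clause — contradiction.
Either choice for w2 ends in contradiction.
So w1 must be the other value — set w1 = 1.
Unit clause (w2) forces w2 = 1.
Unit clause (w3) forces w3 = 1.
But (~w3) is also a unit clause — contradiction.
Either choice for w1 ends in contradiction.
Either choice for w4 ends in contradiction.

UNSATISFIABLE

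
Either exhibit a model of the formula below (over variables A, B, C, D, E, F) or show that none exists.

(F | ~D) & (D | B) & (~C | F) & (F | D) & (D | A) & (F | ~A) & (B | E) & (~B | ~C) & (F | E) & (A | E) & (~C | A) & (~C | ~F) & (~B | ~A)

A: 0, B: 0, C: 0, D: 1, E: 1, F: 1

Branch on F: set F = 1.
Unit clause (~C) forces C = 0.
Branch on D: set D = 1.
Branch on B: set B = 0.
Unit clause (E) forces E = 1.
No clause remains; A is free.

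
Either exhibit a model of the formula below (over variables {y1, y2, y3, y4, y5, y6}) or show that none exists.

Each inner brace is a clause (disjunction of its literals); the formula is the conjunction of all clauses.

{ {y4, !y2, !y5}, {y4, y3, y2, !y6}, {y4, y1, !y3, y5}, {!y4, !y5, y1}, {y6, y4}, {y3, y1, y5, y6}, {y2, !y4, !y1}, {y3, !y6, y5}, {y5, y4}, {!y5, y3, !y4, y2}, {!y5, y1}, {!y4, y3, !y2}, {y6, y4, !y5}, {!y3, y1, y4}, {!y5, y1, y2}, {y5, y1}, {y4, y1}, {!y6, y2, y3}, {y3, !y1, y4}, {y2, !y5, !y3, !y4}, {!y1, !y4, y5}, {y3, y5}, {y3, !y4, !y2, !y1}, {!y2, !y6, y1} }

y1 ↦ true; y2 ↦ true; y3 ↦ true; y4 ↦ true; y5 ↦ true; y6 ↦ false

Suppose y6 = false.
Unit clause (y4) forces y4 = true.
Suppose y5 = true.
Unit clause (y1) forces y1 = true.
Unit clause (y2) forces y2 = true.
Unit clause (y3) forces y3 = true.
This assignment satisfies each clause.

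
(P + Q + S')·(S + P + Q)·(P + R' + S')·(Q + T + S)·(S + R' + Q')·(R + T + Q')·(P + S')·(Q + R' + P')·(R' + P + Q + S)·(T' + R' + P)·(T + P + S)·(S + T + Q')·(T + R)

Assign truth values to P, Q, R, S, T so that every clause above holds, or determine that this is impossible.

Branch on P: set P = 1.
Branch on Q: set Q = 1.
Branch on S: set S = 1.
Branch on R: set R = 1.
No clause remains; T is free.

P ↦ 1,  Q ↦ 1,  R ↦ 1,  S ↦ 1,  T ↦ 1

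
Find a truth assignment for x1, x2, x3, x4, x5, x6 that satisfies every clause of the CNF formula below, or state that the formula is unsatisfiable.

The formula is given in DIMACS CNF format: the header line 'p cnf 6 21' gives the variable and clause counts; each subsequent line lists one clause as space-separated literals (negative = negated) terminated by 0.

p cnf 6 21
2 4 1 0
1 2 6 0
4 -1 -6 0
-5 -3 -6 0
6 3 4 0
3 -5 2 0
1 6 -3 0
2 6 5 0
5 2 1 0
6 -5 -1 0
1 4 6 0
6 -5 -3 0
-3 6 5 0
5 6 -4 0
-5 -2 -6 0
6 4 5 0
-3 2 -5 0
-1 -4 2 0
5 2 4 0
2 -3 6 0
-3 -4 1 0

x1=False,  x2=True,  x3=False,  x4=False,  x5=False,  x6=True

Case x2 = True:
Case x5 = False:
Case x3 = False:
Case x6 = True:
Case x4 = False:
Unit clause (¬x1) forces x1 = False.
All clauses are satisfied.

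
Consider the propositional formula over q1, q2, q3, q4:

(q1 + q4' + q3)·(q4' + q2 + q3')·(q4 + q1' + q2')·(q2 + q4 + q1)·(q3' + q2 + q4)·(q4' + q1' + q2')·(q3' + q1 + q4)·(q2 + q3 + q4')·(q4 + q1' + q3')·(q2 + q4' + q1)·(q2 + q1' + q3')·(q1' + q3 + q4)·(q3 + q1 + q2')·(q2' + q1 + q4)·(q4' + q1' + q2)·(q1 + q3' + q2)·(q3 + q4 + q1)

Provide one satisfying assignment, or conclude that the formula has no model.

Case q1 = 0:
Case q4 = 1:
The clause (q3) is unit, so q3 = 1.
The clause (q2) is unit, so q2 = 1.
Every clause now holds.

q1: 0,  q2: 1,  q3: 1,  q4: 1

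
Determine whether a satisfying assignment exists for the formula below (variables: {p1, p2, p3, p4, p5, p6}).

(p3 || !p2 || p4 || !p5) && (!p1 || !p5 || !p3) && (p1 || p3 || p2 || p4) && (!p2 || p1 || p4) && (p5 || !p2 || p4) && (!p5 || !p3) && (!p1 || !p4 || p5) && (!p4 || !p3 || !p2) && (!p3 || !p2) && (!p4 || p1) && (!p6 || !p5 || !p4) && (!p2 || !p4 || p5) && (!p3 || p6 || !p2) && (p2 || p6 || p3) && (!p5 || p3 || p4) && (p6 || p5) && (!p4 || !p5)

Branch on p5: set p5 = false.
(p6) alone gives p6 = true.
Branch on p2: set p2 = false.
Branch on p1: set p1 = true.
(!p4) alone gives p4 = false.
All clauses hold; p3 can take either value.
A satisfying assignment: p1 ↦ true, p2 ↦ false, p3 ↦ true, p4 ↦ false, p5 ↦ false, p6 ↦ true.

Yes, satisfiable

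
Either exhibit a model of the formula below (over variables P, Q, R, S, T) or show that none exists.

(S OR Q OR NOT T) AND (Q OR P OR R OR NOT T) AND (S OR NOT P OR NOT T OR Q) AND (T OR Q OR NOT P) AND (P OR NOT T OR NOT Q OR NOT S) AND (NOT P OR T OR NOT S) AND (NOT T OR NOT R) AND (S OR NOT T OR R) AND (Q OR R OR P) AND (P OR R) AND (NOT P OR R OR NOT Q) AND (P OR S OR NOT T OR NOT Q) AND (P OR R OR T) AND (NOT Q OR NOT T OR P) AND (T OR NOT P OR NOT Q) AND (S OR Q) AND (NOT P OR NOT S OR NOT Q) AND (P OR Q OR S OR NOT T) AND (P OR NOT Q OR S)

Suppose T = false.
Suppose Q = true.
(NOT P) alone gives P = false.
(R) alone gives R = true.
(S) alone gives S = true.
Every clause now holds.

P ↦ false,  Q ↦ true,  R ↦ true,  S ↦ true,  T ↦ false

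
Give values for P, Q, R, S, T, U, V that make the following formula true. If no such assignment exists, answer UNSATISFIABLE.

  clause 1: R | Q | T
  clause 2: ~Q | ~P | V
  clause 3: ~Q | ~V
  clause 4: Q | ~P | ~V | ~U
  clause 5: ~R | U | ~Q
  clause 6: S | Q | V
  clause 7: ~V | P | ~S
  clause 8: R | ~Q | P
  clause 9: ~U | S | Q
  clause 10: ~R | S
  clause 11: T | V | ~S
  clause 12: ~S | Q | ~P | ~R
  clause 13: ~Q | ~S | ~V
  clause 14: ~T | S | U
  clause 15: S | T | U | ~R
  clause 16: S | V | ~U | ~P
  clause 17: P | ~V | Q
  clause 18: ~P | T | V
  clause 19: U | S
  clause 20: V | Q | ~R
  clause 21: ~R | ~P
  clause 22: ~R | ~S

Branch on Q: set Q = 0.
Branch on R: set R = 0.
(T) alone gives T = 1.
Branch on S: set S = 1.
Branch on V: set V = 0.
Every clause is now satisfied; P, U are unconstrained.

P=1, Q=0, R=0, S=1, T=1, U=1, V=0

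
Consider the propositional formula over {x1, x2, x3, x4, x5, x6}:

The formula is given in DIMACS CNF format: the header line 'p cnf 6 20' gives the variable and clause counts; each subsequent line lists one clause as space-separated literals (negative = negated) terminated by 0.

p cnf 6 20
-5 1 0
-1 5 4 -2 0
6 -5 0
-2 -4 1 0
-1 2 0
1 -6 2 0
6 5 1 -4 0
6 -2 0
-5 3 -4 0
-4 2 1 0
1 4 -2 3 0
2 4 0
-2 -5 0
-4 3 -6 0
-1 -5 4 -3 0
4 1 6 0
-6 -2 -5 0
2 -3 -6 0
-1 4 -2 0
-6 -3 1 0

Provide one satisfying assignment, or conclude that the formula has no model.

x1=True; x2=True; x3=True; x4=True; x5=False; x6=True

Case x5 = False:
Case x1 = True:
The clause (x2) is unit, so x2 = True.
The clause (x4) is unit, so x4 = True.
The clause (x6) is unit, so x6 = True.
The clause (x3) is unit, so x3 = True.
Every clause now holds.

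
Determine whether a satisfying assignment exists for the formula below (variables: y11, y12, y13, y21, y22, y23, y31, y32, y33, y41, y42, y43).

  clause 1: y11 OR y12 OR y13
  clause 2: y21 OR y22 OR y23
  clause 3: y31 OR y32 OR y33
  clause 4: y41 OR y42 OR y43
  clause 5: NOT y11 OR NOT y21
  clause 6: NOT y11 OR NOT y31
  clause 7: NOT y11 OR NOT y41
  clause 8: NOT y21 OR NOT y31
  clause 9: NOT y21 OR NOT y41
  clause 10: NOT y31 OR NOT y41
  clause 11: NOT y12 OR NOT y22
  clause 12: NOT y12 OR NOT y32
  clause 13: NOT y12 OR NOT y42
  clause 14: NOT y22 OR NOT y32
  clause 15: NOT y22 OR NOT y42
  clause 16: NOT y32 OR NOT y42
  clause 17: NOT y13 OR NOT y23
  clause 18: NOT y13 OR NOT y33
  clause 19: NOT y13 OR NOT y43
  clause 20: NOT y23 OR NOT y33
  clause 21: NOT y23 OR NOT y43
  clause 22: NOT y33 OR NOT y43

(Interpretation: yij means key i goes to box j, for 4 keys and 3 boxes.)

Try y11 = false.
Try y12 = true.
Unit clause (NOT y22) forces y22 = false.
Unit clause (NOT y32) forces y32 = false.
Unit clause (NOT y42) forces y42 = false.
Try y21 = true.
Unit clause (NOT y31) forces y31 = false.
Unit clause (y33) forces y33 = true.
Unit clause (NOT y41) forces y41 = false.
Unit clause (y43) forces y43 = true.
But (NOT y43) is also a unit clause — contradiction.
That branch fails; take y21 = false instead.
Unit clause (y23) forces y23 = true.
Unit clause (NOT y13) forces y13 = false.
Unit clause (NOT y33) forces y33 = false.
Unit clause (y31) forces y31 = true.
Unit clause (NOT y41) forces y41 = false.
Unit clause (y43) forces y43 = true.
But (NOT y43) is also a unit clause — contradiction.
Both values of y21 lead to a conflict.
That branch fails; take y12 = false instead.
Unit clause (y13) forces y13 = true.
Unit clause (NOT y23) forces y23 = false.
Unit clause (NOT y33) forces y33 = false.
Unit clause (NOT y43) forces y43 = false.
Try y21 = true.
Unit clause (NOT y31) forces y31 = false.
Unit clause (y32) forces y32 = true.
Unit clause (NOT y41) forces y41 = false.
Unit clause (y42) forces y42 = true.
But (NOT y42) is also a unit clause — contradiction.
That branch fails; take y21 = false instead.
Unit clause (y22) forces y22 = true.
Unit clause (NOT y32) forces y32 = false.
Unit clause (y31) forces y31 = true.
Unit clause (NOT y41) forces y41 = false.
Unit clause (y42) forces y42 = true.
But (NOT y42) is also a unit clause — contradiction.
Both values of y21 lead to a conflict.
Both values of y12 lead to a conflict.
That branch fails; take y11 = true instead.
Unit clause (NOT y21) forces y21 = false.
Unit clause (NOT y31) forces y31 = false.
Unit clause (NOT y41) forces y41 = false.
Try y22 = true.
Unit clause (NOT y12) forces y12 = false.
Unit clause (NOT y32) forces y32 = false.
Unit clause (y33) forces y33 = true.
Unit clause (NOT y42) forces y42 = false.
Unit clause (y43) forces y43 = true.
But (NOT y43) is also a unit clause — contradiction.
That branch fails; take y22 = false instead.
Unit clause (y23) forces y23 = true.
Unit clause (NOT y13) forces y13 = false.
Unit clause (NOT y33) forces y33 = false.
Unit clause (y32) forces y32 = true.
Unit clause (NOT y12) forces y12 = false.
Unit clause (NOT y42) forces y42 = false.
Unit clause (y43) forces y43 = true.
But (NOT y43) is also a unit clause — contradiction.
Both values of y22 lead to a conflict.
Both values of y11 lead to a conflict.
No assignment satisfies every clause.

No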